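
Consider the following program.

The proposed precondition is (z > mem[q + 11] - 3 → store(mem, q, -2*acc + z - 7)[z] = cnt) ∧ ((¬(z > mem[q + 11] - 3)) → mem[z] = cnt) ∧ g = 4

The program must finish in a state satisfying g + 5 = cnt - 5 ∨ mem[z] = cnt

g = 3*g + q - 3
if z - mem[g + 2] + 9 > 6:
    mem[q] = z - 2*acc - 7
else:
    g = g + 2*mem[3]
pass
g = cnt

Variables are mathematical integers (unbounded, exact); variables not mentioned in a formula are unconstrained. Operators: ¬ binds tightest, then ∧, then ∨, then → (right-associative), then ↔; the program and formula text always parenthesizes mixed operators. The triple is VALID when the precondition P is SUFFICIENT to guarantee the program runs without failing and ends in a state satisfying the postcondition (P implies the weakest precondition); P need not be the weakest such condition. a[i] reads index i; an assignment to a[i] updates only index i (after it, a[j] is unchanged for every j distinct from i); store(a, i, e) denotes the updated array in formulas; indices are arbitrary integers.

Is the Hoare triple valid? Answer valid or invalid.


Working backward. After the program, the postcondition g + 5 = cnt - 5 ∨ mem[z] = cnt must hold; in canonical form it is g = cnt - 10 ∨ mem[z] = cnt.
Before g := cnt: mem[z] = cnt
Before skip: mem[z] = cnt
Then branch requires store(mem, q, -2*acc + z - 7)[z] = cnt; else branch requires mem[z] = cnt.
Before the if: (z > mem[g + 2] - 3 → store(mem, q, -2*acc + z - 7)[z] = cnt) ∧ ((¬(z > mem[g + 2] - 3)) → mem[z] = cnt)
Before g := 3*g + q - 3: (z > mem[3*g + q - 1] - 3 → store(mem, q, -2*acc + z - 7)[z] = cnt) ∧ ((¬(z > mem[3*g + q - 1] - 3)) → mem[z] = cnt)
The weakest precondition is (z > mem[3*g + q - 1] - 3 → store(mem, q, -2*acc + z - 7)[z] = cnt) ∧ ((¬(z > mem[3*g + q - 1] - 3)) → mem[z] = cnt).
Check whether (z > mem[q + 11] - 3 → store(mem, q, -2*acc + z - 7)[z] = cnt) ∧ ((¬(z > mem[q + 11] - 3)) → mem[z] = cnt) ∧ g = 4 implies it.
Every state satisfying the precondition satisfies the weakest precondition: the implication holds.
Answer: valid


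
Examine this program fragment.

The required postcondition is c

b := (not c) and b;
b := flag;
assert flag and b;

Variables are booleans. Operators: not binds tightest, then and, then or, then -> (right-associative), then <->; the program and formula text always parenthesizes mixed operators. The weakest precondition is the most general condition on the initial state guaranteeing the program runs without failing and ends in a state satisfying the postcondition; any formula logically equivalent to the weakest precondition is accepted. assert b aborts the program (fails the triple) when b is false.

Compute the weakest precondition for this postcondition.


Working backward. After the program, c must hold.
Before assert flag and b: flag and b and c
Before b := flag: flag and c
Before b := (not c) and b: flag and c
Answer: WP = flag and c


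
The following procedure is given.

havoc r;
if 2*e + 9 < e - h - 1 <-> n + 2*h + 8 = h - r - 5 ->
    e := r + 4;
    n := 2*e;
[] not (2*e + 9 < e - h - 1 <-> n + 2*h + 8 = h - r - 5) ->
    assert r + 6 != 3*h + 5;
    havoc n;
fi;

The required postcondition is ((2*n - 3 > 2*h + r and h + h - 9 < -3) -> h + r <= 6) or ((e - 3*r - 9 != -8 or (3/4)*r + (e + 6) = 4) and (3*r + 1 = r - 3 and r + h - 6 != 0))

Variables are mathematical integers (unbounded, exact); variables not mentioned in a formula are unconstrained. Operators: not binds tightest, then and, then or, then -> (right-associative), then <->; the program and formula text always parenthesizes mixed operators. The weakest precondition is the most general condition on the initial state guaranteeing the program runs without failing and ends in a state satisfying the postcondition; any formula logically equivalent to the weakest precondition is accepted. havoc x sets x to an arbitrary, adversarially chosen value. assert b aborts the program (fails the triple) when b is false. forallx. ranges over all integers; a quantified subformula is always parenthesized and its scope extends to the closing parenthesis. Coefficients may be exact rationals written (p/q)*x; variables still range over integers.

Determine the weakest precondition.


Working backward. After the program, the postcondition ((2*n - 3 > 2*h + r and h + h - 9 < -3) -> h + r <= 6) or ((e - 3*r - 9 != -8 or (3/4)*r + (e + 6) = 4) and (3*r + 1 = r - 3 and r + h - 6 != 0)) must hold; in canonical form it is ((2*n > 2*h + r + 3 and 2*h < 6) -> h + r <= 6) or ((e != 3*r + 1 or e + (3/4)*r = -2) and 2*r = -4 and h + r != 6).
Then branch requires ((3*r > 2*h - 13 and 2*h < 6) -> h + r <= 6) or ((2*r != 3 or (7/4)*r = -6) and 2*r = -4 and h + r != 6); else branch requires r != 3*h - 1 and (forall n_1. (((2*n_1 > 2*h + r + 3 and 2*h < 6) -> h + r <= 6) or ((e != 3*r + 1 or e + (3/4)*r = -2) and 2*r = -4 and h + r != 6))).
Before the if: ((e + h < -10 <-> h + n + r = -13) -> (((3*r > 2*h - 13 and 2*h < 6) -> h + r <= 6) or ((2*r != 3 or (7/4)*r = -6) and 2*r = -4 and h + r != 6))) and ((not (e + h < -10 <-> h + n + r = -13)) -> (r != 3*h - 1 and (forall n_1. (((2*n_1 > 2*h + r + 3 and 2*h < 6) -> h + r <= 6) or ((e != 3*r + 1 or e + (3/4)*r = -2) and 2*r = -4 and h + r != 6)))))
Before havoc r: forall r_1. (((e + h < -10 <-> h + n + r_1 = -13) -> (((3*r_1 > 2*h - 13 and 2*h < 6) -> h + r_1 <= 6) or ((2*r_1 != 3 or (7/4)*r_1 = -6) and 2*r_1 = -4 and h + r_1 != 6))) and ((not (e + h < -10 <-> h + n + r_1 = -13)) -> (r_1 != 3*h - 1 and (forall n_1. (((2*n_1 > 2*h + r_1 + 3 and 2*h < 6) -> h + r_1 <= 6) or ((e != 3*r_1 + 1 or e + (3/4)*r_1 = -2) and 2*r_1 = -4 and h + r_1 != 6))))))
Answer: WP = forall r_1. (((e + h < -10 <-> h + n + r_1 = -13) -> (((3*r_1 > 2*h - 13 and 2*h < 6) -> h + r_1 <= 6) or ((2*r_1 != 3 or (7/4)*r_1 = -6) and 2*r_1 = -4 and h + r_1 != 6))) and ((not (e + h < -10 <-> h + n + r_1 = -13)) -> (r_1 != 3*h - 1 and (forall n_1. (((2*n_1 > 2*h + r_1 + 3 and 2*h < 6) -> h + r_1 <= 6) or ((e != 3*r_1 + 1 or e + (3/4)*r_1 = -2) and 2*r_1 = -4 and h + r_1 != 6))))))


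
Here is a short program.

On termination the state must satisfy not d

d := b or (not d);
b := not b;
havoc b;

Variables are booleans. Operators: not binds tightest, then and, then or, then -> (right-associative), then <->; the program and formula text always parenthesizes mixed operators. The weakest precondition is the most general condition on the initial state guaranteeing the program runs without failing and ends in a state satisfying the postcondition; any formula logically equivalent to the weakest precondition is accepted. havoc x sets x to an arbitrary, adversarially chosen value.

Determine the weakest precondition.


Working backward. After the program, not d must hold.
Before havoc b: not d
Before b := not b: not d
Before d := b or (not d): not (b or (not d))
Answer: WP = not (b or (not d))


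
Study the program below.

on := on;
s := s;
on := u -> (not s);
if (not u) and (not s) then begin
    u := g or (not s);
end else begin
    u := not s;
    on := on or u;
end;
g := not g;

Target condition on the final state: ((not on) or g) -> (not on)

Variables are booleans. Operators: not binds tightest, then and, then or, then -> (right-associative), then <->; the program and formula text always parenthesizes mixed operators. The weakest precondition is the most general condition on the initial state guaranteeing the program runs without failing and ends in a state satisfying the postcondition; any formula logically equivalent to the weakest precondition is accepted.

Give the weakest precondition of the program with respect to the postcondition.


Working backward. After the program, ((not on) or g) -> (not on) must hold.
Before g := not g: ((not on) or (not g)) -> (not on)
Then branch requires ((not on) or (not g)) -> (not on); else branch requires ((not (on or (not s))) or (not g)) -> (not (on or (not s))).
Before the if: (((not u) and (not s)) -> (((not on) or (not g)) -> (not on))) and ((not ((not u) and (not s))) -> (((not (on or (not s))) or (not g)) -> (not (on or (not s)))))
Before on := u -> (not s): (((not u) and (not s)) -> (((not (u -> (not s))) or (not g)) -> (not (u -> (not s))))) and ((not ((not u) and (not s))) -> (((not ((u -> (not s)) or (not s))) or (not g)) -> (not ((u -> (not s)) or (not s)))))
Before s := s: (((not u) and (not s)) -> (((not (u -> (not s))) or (not g)) -> (not (u -> (not s))))) and ((not ((not u) and (not s))) -> (((not ((u -> (not s)) or (not s))) or (not g)) -> (not ((u -> (not s)) or (not s)))))
Before on := on: (((not u) and (not s)) -> (((not (u -> (not s))) or (not g)) -> (not (u -> (not s))))) and ((not ((not u) and (not s))) -> (((not ((u -> (not s)) or (not s))) or (not g)) -> (not ((u -> (not s)) or (not s)))))
Answer: WP = (((not u) and (not s)) -> (((not (u -> (not s))) or (not g)) -> (not (u -> (not s))))) and ((not ((not u) and (not s))) -> (((not ((u -> (not s)) or (not s))) or (not g)) -> (not ((u -> (not s)) or (not s)))))


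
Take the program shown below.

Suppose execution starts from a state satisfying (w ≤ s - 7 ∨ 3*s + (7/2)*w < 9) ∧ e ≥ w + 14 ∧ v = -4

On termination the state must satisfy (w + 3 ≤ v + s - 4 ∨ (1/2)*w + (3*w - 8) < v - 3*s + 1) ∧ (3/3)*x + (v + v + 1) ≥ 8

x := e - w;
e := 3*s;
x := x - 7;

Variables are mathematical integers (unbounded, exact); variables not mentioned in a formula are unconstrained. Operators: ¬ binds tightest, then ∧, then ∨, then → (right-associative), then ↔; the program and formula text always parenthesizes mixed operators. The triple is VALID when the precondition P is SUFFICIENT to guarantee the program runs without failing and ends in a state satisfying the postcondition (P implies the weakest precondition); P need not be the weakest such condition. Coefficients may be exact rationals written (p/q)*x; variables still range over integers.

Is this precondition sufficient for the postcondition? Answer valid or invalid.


Working backward. After the program, the postcondition (w + 3 ≤ v + s - 4 ∨ (1/2)*w + (3*w - 8) < v - 3*s + 1) ∧ (3/3)*x + (v + v + 1) ≥ 8 must hold; in canonical form it is (w ≤ s + v - 7 ∨ 3*s + (7/2)*w < v + 9) ∧ 2*v + x ≥ 7.
Before x := x - 7: (w ≤ s + v - 7 ∨ 3*s + (7/2)*w < v + 9) ∧ 2*v + x ≥ 14
Before e := 3*s: (w ≤ s + v - 7 ∨ 3*s + (7/2)*w < v + 9) ∧ 2*v + x ≥ 14
Before x := e - w: (w ≤ s + v - 7 ∨ 3*s + (7/2)*w < v + 9) ∧ e + 2*v ≥ w + 14
The weakest precondition is (w ≤ s + v - 7 ∨ 3*s + (7/2)*w < v + 9) ∧ e + 2*v ≥ w + 14.
Check whether (w ≤ s - 7 ∨ 3*s + (7/2)*w < 9) ∧ e ≥ w + 14 ∧ v = -4 implies it.
Countermodel: at the initial state e = 14, s = 0, v = -4, w = 0, the precondition holds but the weakest precondition fails.
Answer: invalid


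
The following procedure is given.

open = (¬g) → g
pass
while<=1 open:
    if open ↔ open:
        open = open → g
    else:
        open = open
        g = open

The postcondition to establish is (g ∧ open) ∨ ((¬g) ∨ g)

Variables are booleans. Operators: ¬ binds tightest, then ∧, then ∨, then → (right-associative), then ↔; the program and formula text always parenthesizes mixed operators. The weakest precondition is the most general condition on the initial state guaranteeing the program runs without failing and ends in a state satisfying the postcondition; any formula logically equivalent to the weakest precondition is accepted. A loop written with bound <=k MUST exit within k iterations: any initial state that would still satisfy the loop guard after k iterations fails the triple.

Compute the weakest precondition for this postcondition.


Working backward. After the program, the postcondition (g ∧ open) ∨ ((¬g) ∨ g) must hold; in canonical form it is true.
Before the loop (bound <=1), unroll the exhaustion recursion (WP_0 = exit-now case; WP_j = one more guarded iteration, up to j = 1):
  WP_0: ¬open
  WP_1: open → (¬(open → g))
So before the loop: open → (¬(open → g))
Before skip: open → (¬(open → g))
Before open := (¬g) → g: ((¬g) → g) → (¬(((¬g) → g) → g))
Answer: WP = ((¬g) → g) → (¬(((¬g) → g) → g))


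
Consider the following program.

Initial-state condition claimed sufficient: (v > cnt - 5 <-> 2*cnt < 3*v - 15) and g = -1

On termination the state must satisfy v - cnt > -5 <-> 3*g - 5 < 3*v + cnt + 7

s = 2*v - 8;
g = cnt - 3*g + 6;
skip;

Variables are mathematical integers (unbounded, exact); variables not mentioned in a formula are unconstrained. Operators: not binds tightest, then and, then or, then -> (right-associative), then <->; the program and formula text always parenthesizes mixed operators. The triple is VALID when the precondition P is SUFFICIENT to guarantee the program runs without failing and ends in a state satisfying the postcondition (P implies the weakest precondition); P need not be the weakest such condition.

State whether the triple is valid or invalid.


Working backward. After the program, the postcondition v - cnt > -5 <-> 3*g - 5 < 3*v + cnt + 7 must hold; in canonical form it is v > cnt - 5 <-> 3*g < cnt + 3*v + 12.
Before skip: v > cnt - 5 <-> 3*g < cnt + 3*v + 12
Before g := cnt - 3*g + 6: v > cnt - 5 <-> 2*cnt < 9*g + 3*v - 6
Before s := 2*v - 8: v > cnt - 5 <-> 2*cnt < 9*g + 3*v - 6
The weakest precondition is v > cnt - 5 <-> 2*cnt < 9*g + 3*v - 6.
Check whether (v > cnt - 5 <-> 2*cnt < 3*v - 15) and g = -1 implies it.
Every state satisfying the precondition satisfies the weakest precondition: the implication holds.
Answer: valid


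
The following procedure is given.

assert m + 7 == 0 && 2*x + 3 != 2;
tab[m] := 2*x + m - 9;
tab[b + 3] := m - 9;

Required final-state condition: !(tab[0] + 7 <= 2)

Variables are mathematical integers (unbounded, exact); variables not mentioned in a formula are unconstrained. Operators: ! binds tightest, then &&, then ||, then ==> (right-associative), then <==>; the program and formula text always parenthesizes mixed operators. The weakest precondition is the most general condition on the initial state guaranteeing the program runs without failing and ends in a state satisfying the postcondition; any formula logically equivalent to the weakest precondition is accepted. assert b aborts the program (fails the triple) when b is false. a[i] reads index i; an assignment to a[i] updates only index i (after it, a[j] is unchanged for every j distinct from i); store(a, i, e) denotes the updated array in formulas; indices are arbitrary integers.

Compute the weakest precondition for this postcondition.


Working backward. After the program, the postcondition !(tab[0] + 7 <= 2) must hold; in canonical form it is !(tab[0] <= -5).
Before tab[b + 3] := m - 9: !(store(tab, b + 3, m - 9)[0] <= -5)
Before tab[m] := 2*x + m - 9: !(store(store(tab, m, m + 2*x - 9), b + 3, m - 9)[0] <= -5)
Before assert m + 7 == 0 && 2*x + 3 != 2: m == -7 && 2*x != -1 && (!(store(store(tab, m, m + 2*x - 9), b + 3, m - 9)[0] <= -5))
Answer: WP = m == -7 && 2*x != -1 && (!(store(store(tab, m, m + 2*x - 9), b + 3, m - 9)[0] <= -5))


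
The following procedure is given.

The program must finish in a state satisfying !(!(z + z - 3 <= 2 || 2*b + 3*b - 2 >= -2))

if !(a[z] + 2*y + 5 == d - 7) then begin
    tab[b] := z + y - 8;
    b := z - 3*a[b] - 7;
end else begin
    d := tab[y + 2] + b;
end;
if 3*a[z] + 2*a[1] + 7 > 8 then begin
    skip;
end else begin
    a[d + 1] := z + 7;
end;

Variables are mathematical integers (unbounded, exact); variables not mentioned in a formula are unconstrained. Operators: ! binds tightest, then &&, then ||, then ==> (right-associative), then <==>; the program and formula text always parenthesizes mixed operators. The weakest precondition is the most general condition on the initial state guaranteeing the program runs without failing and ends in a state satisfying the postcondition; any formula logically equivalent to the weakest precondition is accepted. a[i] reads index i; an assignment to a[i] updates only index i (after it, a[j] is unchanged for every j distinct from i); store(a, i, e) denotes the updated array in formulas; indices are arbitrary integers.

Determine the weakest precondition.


Working backward. After the program, the postcondition !(!(z + z - 3 <= 2 || 2*b + 3*b - 2 >= -2)) must hold; in canonical form it is 2*z <= 5 || 5*b >= 0.
Then branch requires 2*z <= 5 || 5*b >= 0; else branch requires 2*z <= 5 || 5*b >= 0.
Before the if: (2*a[1] + 3*a[z] > 1 ==> (2*z <= 5 || 5*b >= 0)) && ((!(2*a[1] + 3*a[z] > 1)) ==> (2*z <= 5 || 5*b >= 0))
Then branch requires (2*a[1] + 3*a[z] > 1 ==> (2*z <= 5 || 5*z >= 15*a[b] + 35)) && ((!(2*a[1] + 3*a[z] > 1)) ==> (2*z <= 5 || 5*z >= 15*a[b] + 35)); else branch requires (2*a[1] + 3*a[z] > 1 ==> (2*z <= 5 || 5*b >= 0)) && ((!(2*a[1] + 3*a[z] > 1)) ==> (2*z <= 5 || 5*b >= 0)).
Before the if: ((!(a[z] + 2*y == d - 12)) ==> ((2*a[1] + 3*a[z] > 1 ==> (2*z <= 5 || 5*z >= 15*a[b] + 35)) && ((!(2*a[1] + 3*a[z] > 1)) ==> (2*z <= 5 || 5*z >= 15*a[b] + 35)))) && (a[z] + 2*y == d - 12 ==> ((2*a[1] + 3*a[z] > 1 ==> (2*z <= 5 || 5*b >= 0)) && ((!(2*a[1] + 3*a[z] > 1)) ==> (2*z <= 5 || 5*b >= 0))))
Answer: WP = ((!(a[z] + 2*y == d - 12)) ==> ((2*a[1] + 3*a[z] > 1 ==> (2*z <= 5 || 5*z >= 15*a[b] + 35)) && ((!(2*a[1] + 3*a[z] > 1)) ==> (2*z <= 5 || 5*z >= 15*a[b] + 35)))) && (a[z] + 2*y == d - 12 ==> ((2*a[1] + 3*a[z] > 1 ==> (2*z <= 5 || 5*b >= 0)) && ((!(2*a[1] + 3*a[z] > 1)) ==> (2*z <= 5 || 5*b >= 0))))


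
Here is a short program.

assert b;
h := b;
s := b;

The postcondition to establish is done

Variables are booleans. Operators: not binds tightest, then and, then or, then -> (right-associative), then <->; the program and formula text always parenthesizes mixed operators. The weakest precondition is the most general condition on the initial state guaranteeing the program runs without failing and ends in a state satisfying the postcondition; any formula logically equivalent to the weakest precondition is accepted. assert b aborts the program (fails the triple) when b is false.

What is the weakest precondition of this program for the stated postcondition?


Working backward. After the program, done must hold.
Before s := b: done
Before h := b: done
Before assert b: b and done
Answer: WP = b and done


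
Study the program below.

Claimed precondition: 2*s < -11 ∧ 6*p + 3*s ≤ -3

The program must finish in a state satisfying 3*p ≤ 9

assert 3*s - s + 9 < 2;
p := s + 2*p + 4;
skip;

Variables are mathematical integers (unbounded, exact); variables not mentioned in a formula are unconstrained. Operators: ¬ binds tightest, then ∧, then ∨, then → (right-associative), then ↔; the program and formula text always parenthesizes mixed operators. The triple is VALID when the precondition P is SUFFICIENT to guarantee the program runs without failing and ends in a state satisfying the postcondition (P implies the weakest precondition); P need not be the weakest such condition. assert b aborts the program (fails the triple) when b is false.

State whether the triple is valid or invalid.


Working backward. After the program, 3*p ≤ 9 must hold.
Before skip: 3*p ≤ 9
Before p := s + 2*p + 4: 6*p + 3*s ≤ -3
Before assert 3*s - s + 9 < 2: 2*s < -7 ∧ 6*p + 3*s ≤ -3
The weakest precondition is 2*s < -7 ∧ 6*p + 3*s ≤ -3.
Check whether 2*s < -11 ∧ 6*p + 3*s ≤ -3 implies it.
Every state satisfying the precondition satisfies the weakest precondition: the implication holds.
Answer: valid


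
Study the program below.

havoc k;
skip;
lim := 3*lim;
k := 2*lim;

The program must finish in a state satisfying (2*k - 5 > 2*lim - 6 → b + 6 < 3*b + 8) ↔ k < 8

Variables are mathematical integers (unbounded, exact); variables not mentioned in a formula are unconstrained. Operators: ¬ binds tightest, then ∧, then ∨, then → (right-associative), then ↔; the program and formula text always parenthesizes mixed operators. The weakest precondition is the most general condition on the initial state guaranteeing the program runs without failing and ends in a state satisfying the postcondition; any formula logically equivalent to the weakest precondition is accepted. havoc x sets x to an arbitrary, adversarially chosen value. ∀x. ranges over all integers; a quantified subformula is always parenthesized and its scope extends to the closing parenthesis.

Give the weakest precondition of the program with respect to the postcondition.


Working backward. After the program, the postcondition (2*k - 5 > 2*lim - 6 → b + 6 < 3*b + 8) ↔ k < 8 must hold; in canonical form it is (2*k > 2*lim - 1 → 2*b > -2) ↔ k < 8.
Before k := 2*lim: (2*lim > -1 → 2*b > -2) ↔ 2*lim < 8
Before lim := 3*lim: (6*lim > -1 → 2*b > -2) ↔ 6*lim < 8
Before skip: (6*lim > -1 → 2*b > -2) ↔ 6*lim < 8
Before havoc k: (6*lim > -1 → 2*b > -2) ↔ 6*lim < 8
Answer: WP = (6*lim > -1 → 2*b > -2) ↔ 6*lim < 8


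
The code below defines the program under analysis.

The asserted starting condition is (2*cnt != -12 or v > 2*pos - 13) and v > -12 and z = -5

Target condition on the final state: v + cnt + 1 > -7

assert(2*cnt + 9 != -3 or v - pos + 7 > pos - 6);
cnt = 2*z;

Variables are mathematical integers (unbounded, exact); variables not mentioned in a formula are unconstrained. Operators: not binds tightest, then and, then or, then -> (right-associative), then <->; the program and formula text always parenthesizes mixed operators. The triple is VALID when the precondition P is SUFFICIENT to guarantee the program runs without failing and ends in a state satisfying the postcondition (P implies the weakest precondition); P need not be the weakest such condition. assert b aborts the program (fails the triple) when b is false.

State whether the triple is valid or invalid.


Working backward. After the program, the postcondition v + cnt + 1 > -7 must hold; in canonical form it is cnt + v > -8.
Before cnt := 2*z: v + 2*z > -8
Before assert 2*cnt + 9 != -3 or v - pos + 7 > pos - 6: (2*cnt != -12 or v > 2*pos - 13) and v + 2*z > -8
The weakest precondition is (2*cnt != -12 or v > 2*pos - 13) and v + 2*z > -8.
Check whether (2*cnt != -12 or v > 2*pos - 13) and v > -12 and z = -5 implies it.
Countermodel: at the initial state cnt = -6, pos = 0, v = 0, z = -5, the precondition holds but the weakest precondition fails.
Answer: invalid


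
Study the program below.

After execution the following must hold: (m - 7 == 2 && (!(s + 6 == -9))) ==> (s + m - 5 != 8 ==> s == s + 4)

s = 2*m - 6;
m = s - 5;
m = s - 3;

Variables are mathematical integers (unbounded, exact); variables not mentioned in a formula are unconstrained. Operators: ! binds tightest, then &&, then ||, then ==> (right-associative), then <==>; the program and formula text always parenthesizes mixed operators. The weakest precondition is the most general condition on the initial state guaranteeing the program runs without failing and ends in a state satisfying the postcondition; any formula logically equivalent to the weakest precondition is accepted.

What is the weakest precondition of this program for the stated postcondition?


Working backward. After the program, the postcondition (m - 7 == 2 && (!(s + 6 == -9))) ==> (s + m - 5 != 8 ==> s == s + 4) must hold; in canonical form it is (m == 9 && (!(s == -15))) ==> (!(m + s != 13)).
Before m := s - 3: (s == 12 && (!(s == -15))) ==> (!(2*s != 16))
Before m := s - 5: (s == 12 && (!(s == -15))) ==> (!(2*s != 16))
Before s := 2*m - 6: (2*m == 18 && (!(2*m == -9))) ==> (!(4*m != 28))
Answer: WP = (2*m == 18 && (!(2*m == -9))) ==> (!(4*m != 28))


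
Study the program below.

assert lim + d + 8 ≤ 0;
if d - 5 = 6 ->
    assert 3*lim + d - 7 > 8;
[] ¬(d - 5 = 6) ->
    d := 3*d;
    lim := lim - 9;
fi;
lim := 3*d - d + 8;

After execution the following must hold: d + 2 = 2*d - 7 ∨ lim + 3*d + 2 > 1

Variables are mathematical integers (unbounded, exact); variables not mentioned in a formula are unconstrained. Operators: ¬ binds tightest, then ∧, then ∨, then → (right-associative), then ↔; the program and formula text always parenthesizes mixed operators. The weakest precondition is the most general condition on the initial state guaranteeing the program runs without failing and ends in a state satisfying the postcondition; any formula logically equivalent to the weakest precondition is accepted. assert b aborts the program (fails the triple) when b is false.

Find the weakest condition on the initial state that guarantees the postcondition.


Working backward. After the program, the postcondition d + 2 = 2*d - 7 ∨ lim + 3*d + 2 > 1 must hold; in canonical form it is d = 9 ∨ 3*d + lim > -1.
Before lim := 3*d - d + 8: d = 9 ∨ 5*d > -9
Then branch requires d + 3*lim > 15 ∧ (d = 9 ∨ 5*d > -9); else branch requires 3*d = 9 ∨ 15*d > -9.
Before the if: (d = 11 → (d + 3*lim > 15 ∧ (d = 9 ∨ 5*d > -9))) ∧ ((¬(d = 11)) → (3*d = 9 ∨ 15*d > -9))
Before assert lim + d + 8 ≤ 0: d + lim ≤ -8 ∧ (d = 11 → (d + 3*lim > 15 ∧ (d = 9 ∨ 5*d > -9))) ∧ ((¬(d = 11)) → (3*d = 9 ∨ 15*d > -9))
Answer: WP = d + lim ≤ -8 ∧ (d = 11 → (d + 3*lim > 15 ∧ (d = 9 ∨ 5*d > -9))) ∧ ((¬(d = 11)) → (3*d = 9 ∨ 15*d > -9))


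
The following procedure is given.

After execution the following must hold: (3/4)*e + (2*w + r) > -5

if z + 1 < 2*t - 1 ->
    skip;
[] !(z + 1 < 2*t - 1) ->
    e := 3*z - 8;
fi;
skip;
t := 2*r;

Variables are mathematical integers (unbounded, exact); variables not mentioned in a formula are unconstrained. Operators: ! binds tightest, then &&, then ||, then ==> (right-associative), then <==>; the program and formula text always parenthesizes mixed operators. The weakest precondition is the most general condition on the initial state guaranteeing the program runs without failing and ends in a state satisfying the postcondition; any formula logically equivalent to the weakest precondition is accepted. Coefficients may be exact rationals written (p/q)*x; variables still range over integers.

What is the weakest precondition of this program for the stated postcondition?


Working backward. After the program, the postcondition (3/4)*e + (2*w + r) > -5 must hold; in canonical form it is (3/4)*e + r + 2*w > -5.
Before t := 2*r: (3/4)*e + r + 2*w > -5
Before skip: (3/4)*e + r + 2*w > -5
Then branch requires (3/4)*e + r + 2*w > -5; else branch requires r + 2*w + (9/4)*z > 1.
Before the if: (z < 2*t - 2 ==> (3/4)*e + r + 2*w > -5) && ((!(z < 2*t - 2)) ==> r + 2*w + (9/4)*z > 1)
Answer: WP = (z < 2*t - 2 ==> (3/4)*e + r + 2*w > -5) && ((!(z < 2*t - 2)) ==> r + 2*w + (9/4)*z > 1)


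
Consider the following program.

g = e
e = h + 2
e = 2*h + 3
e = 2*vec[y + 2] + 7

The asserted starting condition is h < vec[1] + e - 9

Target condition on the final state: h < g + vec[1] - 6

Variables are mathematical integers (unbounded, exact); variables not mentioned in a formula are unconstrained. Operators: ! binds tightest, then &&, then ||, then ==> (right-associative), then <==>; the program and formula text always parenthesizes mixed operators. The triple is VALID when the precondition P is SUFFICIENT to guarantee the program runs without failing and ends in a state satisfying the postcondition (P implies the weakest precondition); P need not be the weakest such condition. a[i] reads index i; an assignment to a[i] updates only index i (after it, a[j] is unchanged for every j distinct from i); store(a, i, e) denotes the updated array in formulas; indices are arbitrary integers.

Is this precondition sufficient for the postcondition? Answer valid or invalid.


Working backward. After the program, the postcondition h < g + vec[1] - 6 must hold; in canonical form it is h < vec[1] + g - 6.
Before e := 2*vec[y + 2] + 7: h < vec[1] + g - 6
Before e := 2*h + 3: h < vec[1] + g - 6
Before e := h + 2: h < vec[1] + g - 6
Before g := e: h < vec[1] + e - 6
The weakest precondition is h < vec[1] + e - 6.
Check whether h < vec[1] + e - 9 implies it.
Every state satisfying the precondition satisfies the weakest precondition: the implication holds.
Answer: valid


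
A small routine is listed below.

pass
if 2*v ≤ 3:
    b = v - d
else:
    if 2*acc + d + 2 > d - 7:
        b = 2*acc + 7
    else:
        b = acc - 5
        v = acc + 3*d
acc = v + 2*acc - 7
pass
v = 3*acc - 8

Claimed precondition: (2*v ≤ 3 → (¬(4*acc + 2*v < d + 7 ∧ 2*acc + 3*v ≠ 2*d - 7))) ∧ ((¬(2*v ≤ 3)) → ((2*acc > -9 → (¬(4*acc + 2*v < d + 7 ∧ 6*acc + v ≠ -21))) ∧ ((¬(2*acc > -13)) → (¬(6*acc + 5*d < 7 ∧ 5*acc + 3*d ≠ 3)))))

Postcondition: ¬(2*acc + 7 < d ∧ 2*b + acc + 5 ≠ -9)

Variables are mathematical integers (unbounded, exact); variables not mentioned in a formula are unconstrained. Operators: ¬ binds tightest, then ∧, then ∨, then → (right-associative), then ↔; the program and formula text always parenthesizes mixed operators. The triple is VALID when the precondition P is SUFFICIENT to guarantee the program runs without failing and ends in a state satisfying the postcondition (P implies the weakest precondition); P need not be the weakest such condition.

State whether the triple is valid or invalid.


Working backward. After the program, the postcondition ¬(2*acc + 7 < d ∧ 2*b + acc + 5 ≠ -9) must hold; in canonical form it is ¬(2*acc < d - 7 ∧ acc + 2*b ≠ -14).
Before v := 3*acc - 8: ¬(2*acc < d - 7 ∧ acc + 2*b ≠ -14)
Before skip: ¬(2*acc < d - 7 ∧ acc + 2*b ≠ -14)
Before acc := v + 2*acc - 7: ¬(4*acc + 2*v < d + 7 ∧ 2*acc + 2*b + v ≠ -7)
Then branch requires ¬(4*acc + 2*v < d + 7 ∧ 2*acc + 3*v ≠ 2*d - 7); else branch requires (2*acc > -9 → (¬(4*acc + 2*v < d + 7 ∧ 6*acc + v ≠ -21))) ∧ ((¬(2*acc > -9)) → (¬(6*acc + 5*d < 7 ∧ 5*acc + 3*d ≠ 3))).
Before the if: (2*v ≤ 3 → (¬(4*acc + 2*v < d + 7 ∧ 2*acc + 3*v ≠ 2*d - 7))) ∧ ((¬(2*v ≤ 3)) → ((2*acc > -9 → (¬(4*acc + 2*v < d + 7 ∧ 6*acc + v ≠ -21))) ∧ ((¬(2*acc > -9)) → (¬(6*acc + 5*d < 7 ∧ 5*acc + 3*d ≠ 3)))))
Before skip: (2*v ≤ 3 → (¬(4*acc + 2*v < d + 7 ∧ 2*acc + 3*v ≠ 2*d - 7))) ∧ ((¬(2*v ≤ 3)) → ((2*acc > -9 → (¬(4*acc + 2*v < d + 7 ∧ 6*acc + v ≠ -21))) ∧ ((¬(2*acc > -9)) → (¬(6*acc + 5*d < 7 ∧ 5*acc + 3*d ≠ 3)))))
The weakest precondition is (2*v ≤ 3 → (¬(4*acc + 2*v < d + 7 ∧ 2*acc + 3*v ≠ 2*d - 7))) ∧ ((¬(2*v ≤ 3)) → ((2*acc > -9 → (¬(4*acc + 2*v < d + 7 ∧ 6*acc + v ≠ -21))) ∧ ((¬(2*acc > -9)) → (¬(6*acc + 5*d < 7 ∧ 5*acc + 3*d ≠ 3))))).
Check whether (2*v ≤ 3 → (¬(4*acc + 2*v < d + 7 ∧ 2*acc + 3*v ≠ 2*d - 7))) ∧ ((¬(2*v ≤ 3)) → ((2*acc > -9 → (¬(4*acc + 2*v < d + 7 ∧ 6*acc + v ≠ -21))) ∧ ((¬(2*acc > -13)) → (¬(6*acc + 5*d < 7 ∧ 5*acc + 3*d ≠ 3))))) implies it.
Countermodel: at the initial state acc = -5, d = 0, v = 2, the precondition holds but the weakest precondition fails.
Answer: invalid


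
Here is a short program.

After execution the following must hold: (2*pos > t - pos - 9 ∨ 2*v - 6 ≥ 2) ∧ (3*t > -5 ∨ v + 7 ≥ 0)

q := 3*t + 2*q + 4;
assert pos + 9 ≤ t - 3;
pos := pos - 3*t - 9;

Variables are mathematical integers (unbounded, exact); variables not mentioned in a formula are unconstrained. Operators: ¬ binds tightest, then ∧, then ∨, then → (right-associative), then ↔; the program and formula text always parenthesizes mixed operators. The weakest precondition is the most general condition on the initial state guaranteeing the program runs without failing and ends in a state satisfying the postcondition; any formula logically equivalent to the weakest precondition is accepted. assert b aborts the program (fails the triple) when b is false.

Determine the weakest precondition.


Working backward. After the program, the postcondition (2*pos > t - pos - 9 ∨ 2*v - 6 ≥ 2) ∧ (3*t > -5 ∨ v + 7 ≥ 0) must hold; in canonical form it is (3*pos > t - 9 ∨ 2*v ≥ 8) ∧ (3*t > -5 ∨ v ≥ -7).
Before pos := pos - 3*t - 9: (3*pos > 10*t + 18 ∨ 2*v ≥ 8) ∧ (3*t > -5 ∨ v ≥ -7)
Before assert pos + 9 ≤ t - 3: pos ≤ t - 12 ∧ (3*pos > 10*t + 18 ∨ 2*v ≥ 8) ∧ (3*t > -5 ∨ v ≥ -7)
Before q := 3*t + 2*q + 4: pos ≤ t - 12 ∧ (3*pos > 10*t + 18 ∨ 2*v ≥ 8) ∧ (3*t > -5 ∨ v ≥ -7)
Answer: WP = pos ≤ t - 12 ∧ (3*pos > 10*t + 18 ∨ 2*v ≥ 8) ∧ (3*t > -5 ∨ v ≥ -7)


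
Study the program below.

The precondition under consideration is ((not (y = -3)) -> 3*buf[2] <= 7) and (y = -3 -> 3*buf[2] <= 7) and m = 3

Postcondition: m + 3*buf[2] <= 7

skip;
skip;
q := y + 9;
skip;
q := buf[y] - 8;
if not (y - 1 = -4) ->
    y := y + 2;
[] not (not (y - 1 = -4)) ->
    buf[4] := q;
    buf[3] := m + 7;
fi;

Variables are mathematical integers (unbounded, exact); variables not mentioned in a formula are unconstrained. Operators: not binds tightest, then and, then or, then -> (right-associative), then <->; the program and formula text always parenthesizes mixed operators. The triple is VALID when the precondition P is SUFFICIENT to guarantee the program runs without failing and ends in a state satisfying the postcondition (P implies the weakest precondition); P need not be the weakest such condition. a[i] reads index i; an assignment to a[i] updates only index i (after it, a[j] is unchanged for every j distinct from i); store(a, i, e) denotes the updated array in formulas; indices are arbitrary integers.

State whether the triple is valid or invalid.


Working backward. After the program, the postcondition m + 3*buf[2] <= 7 must hold; in canonical form it is 3*buf[2] + m <= 7.
Then branch requires 3*buf[2] + m <= 7; else branch requires 3*buf[2] + m <= 7.
Before the if: ((not (y = -3)) -> 3*buf[2] + m <= 7) and (y = -3 -> 3*buf[2] + m <= 7)
Before q := buf[y] - 8: ((not (y = -3)) -> 3*buf[2] + m <= 7) and (y = -3 -> 3*buf[2] + m <= 7)
Before skip: ((not (y = -3)) -> 3*buf[2] + m <= 7) and (y = -3 -> 3*buf[2] + m <= 7)
Before q := y + 9: ((not (y = -3)) -> 3*buf[2] + m <= 7) and (y = -3 -> 3*buf[2] + m <= 7)
Before skip: ((not (y = -3)) -> 3*buf[2] + m <= 7) and (y = -3 -> 3*buf[2] + m <= 7)
Before skip: ((not (y = -3)) -> 3*buf[2] + m <= 7) and (y = -3 -> 3*buf[2] + m <= 7)
The weakest precondition is ((not (y = -3)) -> 3*buf[2] + m <= 7) and (y = -3 -> 3*buf[2] + m <= 7).
Check whether ((not (y = -3)) -> 3*buf[2] <= 7) and (y = -3 -> 3*buf[2] <= 7) and m = 3 implies it.
Countermodel: at the initial state buf = {[2] = 2, elsewhere 2}, m = 3, y = -2, the precondition holds but the weakest precondition fails.
Answer: invalid


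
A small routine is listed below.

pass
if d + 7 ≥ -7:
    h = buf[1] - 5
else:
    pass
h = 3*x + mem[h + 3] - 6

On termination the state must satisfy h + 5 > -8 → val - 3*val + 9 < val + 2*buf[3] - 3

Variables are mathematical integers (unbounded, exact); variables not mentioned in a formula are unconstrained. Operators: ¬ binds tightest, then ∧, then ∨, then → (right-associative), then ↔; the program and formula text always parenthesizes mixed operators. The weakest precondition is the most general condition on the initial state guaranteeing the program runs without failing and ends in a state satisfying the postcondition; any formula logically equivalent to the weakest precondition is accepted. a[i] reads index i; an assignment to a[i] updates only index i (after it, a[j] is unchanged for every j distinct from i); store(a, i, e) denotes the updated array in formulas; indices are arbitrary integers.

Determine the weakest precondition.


Working backward. After the program, the postcondition h + 5 > -8 → val - 3*val + 9 < val + 2*buf[3] - 3 must hold; in canonical form it is h > -13 → 2*buf[3] + 3*val > 12.
Before h := 3*x + mem[h + 3] - 6: mem[h + 3] + 3*x > -7 → 2*buf[3] + 3*val > 12
Then branch requires mem[buf[1] - 2] + 3*x > -7 → 2*buf[3] + 3*val > 12; else branch requires mem[h + 3] + 3*x > -7 → 2*buf[3] + 3*val > 12.
Before the if: (d ≥ -14 → (mem[buf[1] - 2] + 3*x > -7 → 2*buf[3] + 3*val > 12)) ∧ ((¬(d ≥ -14)) → (mem[h + 3] + 3*x > -7 → 2*buf[3] + 3*val > 12))
Before skip: (d ≥ -14 → (mem[buf[1] - 2] + 3*x > -7 → 2*buf[3] + 3*val > 12)) ∧ ((¬(d ≥ -14)) → (mem[h + 3] + 3*x > -7 → 2*buf[3] + 3*val > 12))
Answer: WP = (d ≥ -14 → (mem[buf[1] - 2] + 3*x > -7 → 2*buf[3] + 3*val > 12)) ∧ ((¬(d ≥ -14)) → (mem[h + 3] + 3*x > -7 → 2*buf[3] + 3*val > 12))


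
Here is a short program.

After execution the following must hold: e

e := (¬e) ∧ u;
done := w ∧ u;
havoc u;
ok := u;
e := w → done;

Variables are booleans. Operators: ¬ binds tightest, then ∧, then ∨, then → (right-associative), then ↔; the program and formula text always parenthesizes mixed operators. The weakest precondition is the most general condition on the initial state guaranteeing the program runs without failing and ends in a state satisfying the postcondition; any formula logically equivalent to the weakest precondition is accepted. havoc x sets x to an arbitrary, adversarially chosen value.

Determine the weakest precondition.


Working backward. After the program, e must hold.
Before e := w → done: w → done
Before ok := u: w → done
Before havoc u: w → done
Before done := w ∧ u: w → (w ∧ u)
Before e := (¬e) ∧ u: w → (w ∧ u)
Answer: WP = w → (w ∧ u)


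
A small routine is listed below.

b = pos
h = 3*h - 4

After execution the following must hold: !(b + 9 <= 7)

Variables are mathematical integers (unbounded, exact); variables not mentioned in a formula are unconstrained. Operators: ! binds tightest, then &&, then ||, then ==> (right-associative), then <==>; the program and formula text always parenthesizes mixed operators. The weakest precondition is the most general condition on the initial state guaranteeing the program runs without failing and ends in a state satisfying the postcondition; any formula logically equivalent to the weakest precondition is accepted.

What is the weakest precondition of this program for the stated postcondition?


Working backward. After the program, the postcondition !(b + 9 <= 7) must hold; in canonical form it is !(b <= -2).
Before h := 3*h - 4: !(b <= -2)
Before b := pos: !(pos <= -2)
Answer: WP = !(pos <= -2)


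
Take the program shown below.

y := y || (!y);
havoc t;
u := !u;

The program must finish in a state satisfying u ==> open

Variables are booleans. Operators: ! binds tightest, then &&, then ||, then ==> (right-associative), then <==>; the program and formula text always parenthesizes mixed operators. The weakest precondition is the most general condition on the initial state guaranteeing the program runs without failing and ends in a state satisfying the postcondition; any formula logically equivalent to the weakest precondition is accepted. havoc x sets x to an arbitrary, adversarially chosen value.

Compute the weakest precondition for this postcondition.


Working backward. After the program, u ==> open must hold.
Before u := !u: (!u) ==> open
Before havoc t: (!u) ==> open
Before y := y || (!y): (!u) ==> open
Answer: WP = (!u) ==> open


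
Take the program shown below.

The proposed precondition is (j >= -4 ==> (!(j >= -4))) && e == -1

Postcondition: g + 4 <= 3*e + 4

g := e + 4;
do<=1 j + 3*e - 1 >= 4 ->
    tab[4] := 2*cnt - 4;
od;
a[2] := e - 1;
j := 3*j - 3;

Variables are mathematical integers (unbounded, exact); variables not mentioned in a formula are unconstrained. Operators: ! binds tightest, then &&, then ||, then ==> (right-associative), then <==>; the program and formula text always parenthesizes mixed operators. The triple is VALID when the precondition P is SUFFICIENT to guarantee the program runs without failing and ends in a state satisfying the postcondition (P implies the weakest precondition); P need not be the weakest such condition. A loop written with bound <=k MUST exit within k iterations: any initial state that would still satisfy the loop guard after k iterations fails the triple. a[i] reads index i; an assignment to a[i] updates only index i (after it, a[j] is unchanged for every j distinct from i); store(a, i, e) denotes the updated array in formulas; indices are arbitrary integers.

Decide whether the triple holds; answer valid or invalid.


Working backward. After the program, the postcondition g + 4 <= 3*e + 4 must hold; in canonical form it is g <= 3*e.
Before j := 3*j - 3: g <= 3*e
Before a[2] := e - 1: g <= 3*e
Before the loop (bound <=1), unroll the exhaustion recursion (WP_0 = exit-now case; WP_j = one more guarded iteration, up to j = 1):
  WP_0: (!(3*e + j >= 5)) && g <= 3*e
  WP_1: (3*e + j >= 5 ==> ((!(3*e + j >= 5)) && g <= 3*e)) && ((!(3*e + j >= 5)) ==> g <= 3*e)
So before the loop: (3*e + j >= 5 ==> ((!(3*e + j >= 5)) && g <= 3*e)) && ((!(3*e + j >= 5)) ==> g <= 3*e)
Before g := e + 4: (3*e + j >= 5 ==> ((!(3*e + j >= 5)) && 2*e >= 4)) && ((!(3*e + j >= 5)) ==> 2*e >= 4)
The weakest precondition is (3*e + j >= 5 ==> ((!(3*e + j >= 5)) && 2*e >= 4)) && ((!(3*e + j >= 5)) ==> 2*e >= 4).
Check whether (j >= -4 ==> (!(j >= -4))) && e == -1 implies it.
Countermodel: at the initial state e = -1, j = -5, the precondition holds but the weakest precondition fails.
Answer: invalid
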